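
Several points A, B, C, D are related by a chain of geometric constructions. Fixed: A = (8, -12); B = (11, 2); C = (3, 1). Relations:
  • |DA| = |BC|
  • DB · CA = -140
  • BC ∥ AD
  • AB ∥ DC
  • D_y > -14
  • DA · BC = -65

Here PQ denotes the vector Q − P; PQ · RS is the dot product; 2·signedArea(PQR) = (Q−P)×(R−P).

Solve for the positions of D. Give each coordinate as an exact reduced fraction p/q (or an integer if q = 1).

D = (0, -13)

1. D_x = 0  [AB ∥ DC ∩ BC ∥ AD]
2. D_y = -13  [AB ∥ DC ∩ BC ∥ AD]
   → D = (0, -13)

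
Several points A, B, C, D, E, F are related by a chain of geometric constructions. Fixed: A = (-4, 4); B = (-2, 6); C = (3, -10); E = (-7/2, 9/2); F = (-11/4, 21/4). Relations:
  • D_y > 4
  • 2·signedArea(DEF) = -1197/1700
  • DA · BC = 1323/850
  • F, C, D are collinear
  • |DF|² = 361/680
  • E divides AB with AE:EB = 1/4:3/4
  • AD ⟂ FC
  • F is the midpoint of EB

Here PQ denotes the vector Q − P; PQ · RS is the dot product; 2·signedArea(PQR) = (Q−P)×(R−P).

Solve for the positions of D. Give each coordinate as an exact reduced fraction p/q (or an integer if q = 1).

1. D_x = -2119/850  [F, C, D are collinear ∩ AD ⟂ FC]
2. D_y = 3883/850  [F, C, D are collinear ∩ AD ⟂ FC]
   → D = (-2119/850, 3883/850)

D = (-2119/850, 3883/850)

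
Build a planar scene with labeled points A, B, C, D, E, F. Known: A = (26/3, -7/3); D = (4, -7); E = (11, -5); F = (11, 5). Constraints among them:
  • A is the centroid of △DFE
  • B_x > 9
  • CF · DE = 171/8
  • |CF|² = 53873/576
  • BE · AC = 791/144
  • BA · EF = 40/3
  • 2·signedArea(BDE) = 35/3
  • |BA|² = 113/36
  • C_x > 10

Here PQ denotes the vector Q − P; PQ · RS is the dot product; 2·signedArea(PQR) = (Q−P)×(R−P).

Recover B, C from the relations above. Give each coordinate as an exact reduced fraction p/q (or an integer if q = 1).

1. B_x = 59/6  [2·signedArea(BDE) = 35/3 ∩ BA · EF = 40/3]
2. B_y = -11/3  [2·signedArea(BDE) = 35/3 ∩ BA · EF = 40/3]
   → B = (59/6, -11/3)
3. C_x = 257/24  [CF · DE = 171/8 ∩ BE · AC = 791/144]
4. C_y = -14/3  [CF · DE = 171/8 ∩ BE · AC = 791/144]
   → C = (257/24, -14/3)

B = (59/6, -11/3)
C = (257/24, -14/3)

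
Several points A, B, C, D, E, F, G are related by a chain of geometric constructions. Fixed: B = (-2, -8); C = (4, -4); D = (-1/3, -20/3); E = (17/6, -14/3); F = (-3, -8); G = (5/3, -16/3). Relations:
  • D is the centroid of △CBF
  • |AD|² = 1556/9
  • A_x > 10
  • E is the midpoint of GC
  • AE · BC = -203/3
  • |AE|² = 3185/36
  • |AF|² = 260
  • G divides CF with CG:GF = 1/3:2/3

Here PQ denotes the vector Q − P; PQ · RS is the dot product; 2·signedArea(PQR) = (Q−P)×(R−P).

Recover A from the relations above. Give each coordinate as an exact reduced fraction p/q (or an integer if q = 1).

1. A_x = 11  [line -6·x + -4·y + 66 = 0 ∩ |AF|² = 260]
2. A_y = 0  [line -6·x + -4·y + 66 = 0 ∩ |AF|² = 260]
   → A = (11, 0)

A = (11, 0)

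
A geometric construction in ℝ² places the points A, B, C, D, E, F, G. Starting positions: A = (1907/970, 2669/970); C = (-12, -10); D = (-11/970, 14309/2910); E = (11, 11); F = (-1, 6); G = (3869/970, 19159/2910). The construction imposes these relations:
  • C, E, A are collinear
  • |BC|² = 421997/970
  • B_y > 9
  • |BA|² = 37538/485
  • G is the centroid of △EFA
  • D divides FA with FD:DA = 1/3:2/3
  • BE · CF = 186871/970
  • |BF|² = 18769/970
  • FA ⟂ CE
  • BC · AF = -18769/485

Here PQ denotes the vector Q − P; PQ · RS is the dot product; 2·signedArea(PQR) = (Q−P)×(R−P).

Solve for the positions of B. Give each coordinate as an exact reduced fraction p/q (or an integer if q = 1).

1. B_x = -3847/970  [BC · AF = -18769/485 ∩ BE · CF = 186871/970]
2. B_y = 8971/970  [BC · AF = -18769/485 ∩ BE · CF = 186871/970]
   → B = (-3847/970, 8971/970)

B = (-3847/970, 8971/970)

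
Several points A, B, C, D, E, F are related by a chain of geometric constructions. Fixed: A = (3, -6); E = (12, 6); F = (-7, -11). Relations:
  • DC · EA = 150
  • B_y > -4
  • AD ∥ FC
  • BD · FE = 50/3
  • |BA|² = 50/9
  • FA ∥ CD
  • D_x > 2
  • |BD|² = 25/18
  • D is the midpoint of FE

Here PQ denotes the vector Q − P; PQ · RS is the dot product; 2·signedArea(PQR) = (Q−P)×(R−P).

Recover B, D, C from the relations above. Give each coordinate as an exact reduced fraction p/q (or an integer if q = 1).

B = (8/3, -11/3)
C = (-15/2, -15/2)
D = (5/2, -5/2)

1. D_x = 5/2  [D is the midpoint of FE]
2. D_y = -5/2  [D is the midpoint of FE]
   → D = (5/2, -5/2)
3. C_x = -15/2  [FA ∥ CD ∩ AD ∥ FC]
4. C_y = -15/2  [FA ∥ CD ∩ AD ∥ FC]
   → C = (-15/2, -15/2)
5. B_x = 8/3  [line -19·x + -17·y + -35/3 = 0 ∩ |BA|² = 50/9]
6. B_y = -11/3  [line -19·x + -17·y + -35/3 = 0 ∩ |BA|² = 50/9]
   → B = (8/3, -11/3)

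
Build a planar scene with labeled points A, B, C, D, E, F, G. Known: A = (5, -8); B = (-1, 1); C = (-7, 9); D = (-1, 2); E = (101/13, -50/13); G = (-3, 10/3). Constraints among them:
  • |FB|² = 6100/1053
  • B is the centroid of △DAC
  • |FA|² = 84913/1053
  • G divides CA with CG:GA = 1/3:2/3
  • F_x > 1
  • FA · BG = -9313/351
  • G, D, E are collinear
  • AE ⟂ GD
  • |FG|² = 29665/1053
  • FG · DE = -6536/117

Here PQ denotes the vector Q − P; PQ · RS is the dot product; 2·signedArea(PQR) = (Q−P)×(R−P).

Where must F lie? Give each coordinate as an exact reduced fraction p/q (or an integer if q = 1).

F = (49/39, 19/117)

1. F_x = 49/39  [FG · DE = -6536/117 ∩ FA · BG = -9313/351]
2. F_y = 19/117  [FG · DE = -6536/117 ∩ FA · BG = -9313/351]
   → F = (49/39, 19/117)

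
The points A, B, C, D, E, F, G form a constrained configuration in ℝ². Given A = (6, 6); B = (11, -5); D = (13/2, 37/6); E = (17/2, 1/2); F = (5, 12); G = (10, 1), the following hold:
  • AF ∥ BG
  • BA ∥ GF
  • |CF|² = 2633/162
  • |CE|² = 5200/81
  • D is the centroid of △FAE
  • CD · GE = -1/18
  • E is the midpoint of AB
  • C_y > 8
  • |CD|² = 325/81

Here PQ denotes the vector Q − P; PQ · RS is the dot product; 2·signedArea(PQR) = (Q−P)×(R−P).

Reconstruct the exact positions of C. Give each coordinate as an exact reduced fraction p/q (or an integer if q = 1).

C = (35/6, 145/18)

1. C_x = 35/6  [line 3/2·x + 1/2·y + -115/9 = 0 ∩ |CE|² = 5200/81]
2. C_y = 145/18  [line 3/2·x + 1/2·y + -115/9 = 0 ∩ |CE|² = 5200/81]
   → C = (35/6, 145/18)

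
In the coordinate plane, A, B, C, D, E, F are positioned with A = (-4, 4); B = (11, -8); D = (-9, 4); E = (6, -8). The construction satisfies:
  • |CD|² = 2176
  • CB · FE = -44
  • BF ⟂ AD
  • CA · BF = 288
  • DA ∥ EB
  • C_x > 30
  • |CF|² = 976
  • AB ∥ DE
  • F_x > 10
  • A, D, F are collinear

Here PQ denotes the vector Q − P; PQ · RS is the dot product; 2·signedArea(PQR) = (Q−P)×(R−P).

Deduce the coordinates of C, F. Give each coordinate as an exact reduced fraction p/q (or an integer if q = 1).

1. F_x = 11  [A, D, F are collinear ∩ BF ⟂ AD]
2. F_y = 4  [A, D, F are collinear ∩ BF ⟂ AD]
   → F = (11, 4)
3. C_x = 31  [CA · BF = 288 ∩ CB · FE = -44]
4. C_y = -20  [CA · BF = 288 ∩ CB · FE = -44]
   → C = (31, -20)

C = (31, -20)
F = (11, 4)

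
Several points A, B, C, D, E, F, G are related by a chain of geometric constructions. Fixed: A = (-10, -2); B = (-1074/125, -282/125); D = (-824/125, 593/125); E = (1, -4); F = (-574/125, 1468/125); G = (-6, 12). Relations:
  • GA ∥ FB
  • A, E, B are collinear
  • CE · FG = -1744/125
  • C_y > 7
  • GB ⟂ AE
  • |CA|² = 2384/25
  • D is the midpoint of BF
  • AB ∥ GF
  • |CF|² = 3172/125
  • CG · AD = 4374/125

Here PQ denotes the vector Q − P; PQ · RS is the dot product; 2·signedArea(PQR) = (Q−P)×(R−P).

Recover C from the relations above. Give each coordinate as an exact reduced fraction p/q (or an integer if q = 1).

1. C_x = -858/125  [CE · FG = -1744/125 ∩ CG · AD = 4374/125]
2. C_y = 906/125  [CE · FG = -1744/125 ∩ CG · AD = 4374/125]
   → C = (-858/125, 906/125)

C = (-858/125, 906/125)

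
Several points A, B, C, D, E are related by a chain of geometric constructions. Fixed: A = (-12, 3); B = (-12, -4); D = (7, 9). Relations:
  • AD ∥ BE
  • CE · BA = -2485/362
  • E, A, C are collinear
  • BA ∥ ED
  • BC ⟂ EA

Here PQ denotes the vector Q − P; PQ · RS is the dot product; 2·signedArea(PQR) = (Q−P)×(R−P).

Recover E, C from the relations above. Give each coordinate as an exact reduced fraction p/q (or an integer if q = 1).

1. E_x = 7  [BA ∥ ED ∩ AD ∥ BE]
2. E_y = 2  [BA ∥ ED ∩ AD ∥ BE]
   → E = (7, 2)
3. C_x = -4211/362  [E, A, C are collinear ∩ BC ⟂ EA]
4. C_y = 1079/362  [E, A, C are collinear ∩ BC ⟂ EA]
   → C = (-4211/362, 1079/362)

C = (-4211/362, 1079/362)
E = (7, 2)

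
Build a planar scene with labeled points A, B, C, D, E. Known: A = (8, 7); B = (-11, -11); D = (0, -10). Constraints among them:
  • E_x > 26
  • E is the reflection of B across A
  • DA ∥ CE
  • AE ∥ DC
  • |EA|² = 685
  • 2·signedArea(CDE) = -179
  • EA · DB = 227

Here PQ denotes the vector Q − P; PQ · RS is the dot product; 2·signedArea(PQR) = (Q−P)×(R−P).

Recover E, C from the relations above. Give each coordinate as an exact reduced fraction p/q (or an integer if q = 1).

C = (19, 8)
E = (27, 25)

1. E_x = 27  [E is the reflection of B across A]
2. E_y = 25  [E is the reflection of B across A]
   → E = (27, 25)
3. C_x = 19  [DA ∥ CE ∩ AE ∥ DC]
4. C_y = 8  [DA ∥ CE ∩ AE ∥ DC]
   → C = (19, 8)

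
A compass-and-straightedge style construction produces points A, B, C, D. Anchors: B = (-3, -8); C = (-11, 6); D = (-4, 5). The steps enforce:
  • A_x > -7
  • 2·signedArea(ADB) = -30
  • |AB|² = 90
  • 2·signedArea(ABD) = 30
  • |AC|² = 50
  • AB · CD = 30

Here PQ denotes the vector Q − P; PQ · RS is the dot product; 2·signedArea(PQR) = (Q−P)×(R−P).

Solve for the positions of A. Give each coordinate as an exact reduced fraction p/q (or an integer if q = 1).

1. A_x = -6  [2·signedArea(ADB) = -30 ∩ AB · CD = 30]
2. A_y = 1  [2·signedArea(ADB) = -30 ∩ AB · CD = 30]
   → A = (-6, 1)

A = (-6, 1)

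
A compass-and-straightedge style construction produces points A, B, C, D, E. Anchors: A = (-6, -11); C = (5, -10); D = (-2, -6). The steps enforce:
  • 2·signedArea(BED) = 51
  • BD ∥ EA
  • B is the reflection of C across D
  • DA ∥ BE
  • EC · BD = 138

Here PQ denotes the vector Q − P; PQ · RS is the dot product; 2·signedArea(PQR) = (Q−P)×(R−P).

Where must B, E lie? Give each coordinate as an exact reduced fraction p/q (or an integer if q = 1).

1. B_x = -9  [B is the reflection of C across D]
2. B_y = -2  [B is the reflection of C across D]
   → B = (-9, -2)
3. E_x = -13  [BD ∥ EA ∩ DA ∥ BE]
4. E_y = -7  [BD ∥ EA ∩ DA ∥ BE]
   → E = (-13, -7)

B = (-9, -2)
E = (-13, -7)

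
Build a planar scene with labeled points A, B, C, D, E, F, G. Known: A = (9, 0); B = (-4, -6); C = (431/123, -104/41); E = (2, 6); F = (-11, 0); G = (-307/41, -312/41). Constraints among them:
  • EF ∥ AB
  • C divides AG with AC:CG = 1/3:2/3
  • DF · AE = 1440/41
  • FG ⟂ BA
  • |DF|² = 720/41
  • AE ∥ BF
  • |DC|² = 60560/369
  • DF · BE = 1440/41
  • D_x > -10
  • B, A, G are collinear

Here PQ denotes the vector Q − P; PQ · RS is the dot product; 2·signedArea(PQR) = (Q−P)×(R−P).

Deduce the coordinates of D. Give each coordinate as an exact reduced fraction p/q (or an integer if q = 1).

D = (-379/41, -156/41)

1. D_x = -379/41  [DF · BE = 1440/41 ∩ DF · AE = 1440/41]
2. D_y = -156/41  [DF · BE = 1440/41 ∩ DF · AE = 1440/41]
   → D = (-379/41, -156/41)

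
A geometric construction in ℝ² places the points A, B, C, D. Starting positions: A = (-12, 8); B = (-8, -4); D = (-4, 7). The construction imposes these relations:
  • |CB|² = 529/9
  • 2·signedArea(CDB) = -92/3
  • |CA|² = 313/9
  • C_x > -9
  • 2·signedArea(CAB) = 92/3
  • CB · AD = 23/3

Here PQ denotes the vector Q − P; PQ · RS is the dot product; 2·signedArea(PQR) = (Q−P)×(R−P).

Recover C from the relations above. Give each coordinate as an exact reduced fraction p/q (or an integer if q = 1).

1. C_x = -8  [2·signedArea(CAB) = 92/3 ∩ 2·signedArea(CDB) = -92/3]
2. C_y = 11/3  [2·signedArea(CAB) = 92/3 ∩ 2·signedArea(CDB) = -92/3]
   → C = (-8, 11/3)

C = (-8, 11/3)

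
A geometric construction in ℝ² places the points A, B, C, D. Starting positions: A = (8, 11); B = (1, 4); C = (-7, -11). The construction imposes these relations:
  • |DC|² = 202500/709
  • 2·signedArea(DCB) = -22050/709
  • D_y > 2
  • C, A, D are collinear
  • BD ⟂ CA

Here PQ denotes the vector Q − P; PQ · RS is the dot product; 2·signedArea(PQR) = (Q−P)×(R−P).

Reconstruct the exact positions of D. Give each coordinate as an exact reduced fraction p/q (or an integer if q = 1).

1. D_x = 1787/709  [C, A, D are collinear ∩ BD ⟂ CA]
2. D_y = 2101/709  [C, A, D are collinear ∩ BD ⟂ CA]
   → D = (1787/709, 2101/709)

D = (1787/709, 2101/709)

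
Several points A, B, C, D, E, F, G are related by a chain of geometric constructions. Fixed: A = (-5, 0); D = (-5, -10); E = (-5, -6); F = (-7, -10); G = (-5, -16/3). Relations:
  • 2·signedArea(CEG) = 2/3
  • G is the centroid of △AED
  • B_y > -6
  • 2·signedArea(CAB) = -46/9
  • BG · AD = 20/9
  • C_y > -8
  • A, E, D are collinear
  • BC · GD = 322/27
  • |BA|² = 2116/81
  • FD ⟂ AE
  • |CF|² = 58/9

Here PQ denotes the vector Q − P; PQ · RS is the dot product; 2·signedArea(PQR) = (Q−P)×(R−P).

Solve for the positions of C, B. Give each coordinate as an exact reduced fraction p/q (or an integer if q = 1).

1. C_x = -6  [2·signedArea(CEG) = 2/3]
2. C_y = -23/3  [|CF|² = 58/9]
   → C = (-6, -23/3)
3. B_x = -5  [2·signedArea(CAB) = -46/9 ∩ BG · AD = 20/9]
4. B_y = -46/9  [2·signedArea(CAB) = -46/9 ∩ BG · AD = 20/9]
   → B = (-5, -46/9)

B = (-5, -46/9)
C = (-6, -23/3)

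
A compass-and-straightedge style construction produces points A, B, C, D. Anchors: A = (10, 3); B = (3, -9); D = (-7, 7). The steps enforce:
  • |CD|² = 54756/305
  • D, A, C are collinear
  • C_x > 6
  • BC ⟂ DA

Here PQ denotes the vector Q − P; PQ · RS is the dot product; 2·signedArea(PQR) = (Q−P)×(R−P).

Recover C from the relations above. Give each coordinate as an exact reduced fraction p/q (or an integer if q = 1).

1. C_x = 1843/305  [D, A, C are collinear ∩ BC ⟂ DA]
2. C_y = 1199/305  [D, A, C are collinear ∩ BC ⟂ DA]
   → C = (1843/305, 1199/305)

C = (1843/305, 1199/305)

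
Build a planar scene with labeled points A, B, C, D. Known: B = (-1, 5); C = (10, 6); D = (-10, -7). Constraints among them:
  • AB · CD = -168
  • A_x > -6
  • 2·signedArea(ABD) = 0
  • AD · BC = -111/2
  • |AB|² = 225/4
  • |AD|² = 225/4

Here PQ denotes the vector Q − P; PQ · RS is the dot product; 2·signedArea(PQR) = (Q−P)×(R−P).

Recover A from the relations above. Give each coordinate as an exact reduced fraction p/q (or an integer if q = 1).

A = (-11/2, -1)

1. A_x = -11/2  [2·signedArea(ABD) = 0 ∩ AD · BC = -111/2]
2. A_y = -1  [2·signedArea(ABD) = 0 ∩ AD · BC = -111/2]
   → A = (-11/2, -1)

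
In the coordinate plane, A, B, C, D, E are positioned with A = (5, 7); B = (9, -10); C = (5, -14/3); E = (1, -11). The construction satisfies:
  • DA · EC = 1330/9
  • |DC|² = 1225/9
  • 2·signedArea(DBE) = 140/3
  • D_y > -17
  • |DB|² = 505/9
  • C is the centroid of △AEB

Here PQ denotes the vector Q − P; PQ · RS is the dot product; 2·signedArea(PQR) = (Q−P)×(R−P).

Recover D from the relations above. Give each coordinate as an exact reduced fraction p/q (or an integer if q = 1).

D = (5, -49/3)

1. D_x = 5  [2·signedArea(DBE) = 140/3 ∩ DA · EC = 1330/9]
2. D_y = -49/3  [2·signedArea(DBE) = 140/3 ∩ DA · EC = 1330/9]
   → D = (5, -49/3)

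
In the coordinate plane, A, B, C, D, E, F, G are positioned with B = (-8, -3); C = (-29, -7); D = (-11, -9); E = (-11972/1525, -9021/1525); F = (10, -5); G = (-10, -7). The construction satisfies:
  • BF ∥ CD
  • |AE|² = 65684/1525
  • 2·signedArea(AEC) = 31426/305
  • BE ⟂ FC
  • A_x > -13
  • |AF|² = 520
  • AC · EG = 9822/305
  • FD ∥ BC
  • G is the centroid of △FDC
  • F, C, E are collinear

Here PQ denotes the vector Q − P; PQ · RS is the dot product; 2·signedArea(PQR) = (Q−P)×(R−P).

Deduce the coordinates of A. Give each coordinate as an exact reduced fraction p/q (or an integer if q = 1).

1. A_x = -12  [AC · EG = 9822/305 ∩ 2·signedArea(AEC) = 31426/305]
2. A_y = -11  [AC · EG = 9822/305 ∩ 2·signedArea(AEC) = 31426/305]
   → A = (-12, -11)

A = (-12, -11)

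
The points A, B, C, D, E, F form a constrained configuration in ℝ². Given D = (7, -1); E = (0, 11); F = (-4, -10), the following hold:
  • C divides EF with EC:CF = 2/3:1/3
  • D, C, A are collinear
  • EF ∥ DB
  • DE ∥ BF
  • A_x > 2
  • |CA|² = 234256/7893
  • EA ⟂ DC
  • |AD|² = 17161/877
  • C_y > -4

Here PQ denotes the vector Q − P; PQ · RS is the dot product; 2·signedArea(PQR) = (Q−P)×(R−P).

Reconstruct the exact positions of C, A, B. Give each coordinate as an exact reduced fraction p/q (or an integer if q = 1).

1. C_x = -8/3  [C divides EF with EC:CF = 2/3:1/3]
2. C_y = -3  [C divides EF with EC:CF = 2/3:1/3]
   → C = (-8/3, -3)
3. A_x = 2340/877  [D, C, A are collinear ∩ EA ⟂ DC]
4. A_y = -1663/877  [D, C, A are collinear ∩ EA ⟂ DC]
   → A = (2340/877, -1663/877)
5. B_x = 3  [DE ∥ BF ∩ EF ∥ DB]
6. B_y = -22  [DE ∥ BF ∩ EF ∥ DB]
   → B = (3, -22)

A = (2340/877, -1663/877)
B = (3, -22)
C = (-8/3, -3)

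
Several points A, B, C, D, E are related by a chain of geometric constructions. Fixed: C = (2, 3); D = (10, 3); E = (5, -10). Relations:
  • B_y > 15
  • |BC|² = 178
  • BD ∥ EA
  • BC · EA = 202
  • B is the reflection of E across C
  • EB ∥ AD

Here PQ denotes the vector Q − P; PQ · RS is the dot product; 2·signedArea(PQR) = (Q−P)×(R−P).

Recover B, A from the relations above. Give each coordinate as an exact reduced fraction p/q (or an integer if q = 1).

1. B_x = -1  [B is the reflection of E across C]
2. B_y = 16  [B is the reflection of E across C]
   → B = (-1, 16)
3. A_x = 16  [EB ∥ AD ∩ BD ∥ EA]
4. A_y = -23  [EB ∥ AD ∩ BD ∥ EA]
   → A = (16, -23)

A = (16, -23)
B = (-1, 16)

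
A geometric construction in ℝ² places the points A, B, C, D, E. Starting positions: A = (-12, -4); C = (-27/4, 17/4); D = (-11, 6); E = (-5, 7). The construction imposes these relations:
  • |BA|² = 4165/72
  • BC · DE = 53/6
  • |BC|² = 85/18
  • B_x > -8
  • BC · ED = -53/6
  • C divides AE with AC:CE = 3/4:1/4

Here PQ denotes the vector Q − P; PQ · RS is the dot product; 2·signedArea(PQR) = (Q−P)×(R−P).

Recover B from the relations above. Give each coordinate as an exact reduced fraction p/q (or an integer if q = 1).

1. B_x = -95/12  [line -6·x + -1·y + -541/12 = 0 ∩ |BC|² = 85/18]
2. B_y = 29/12  [line -6·x + -1·y + -541/12 = 0 ∩ |BC|² = 85/18]
   → B = (-95/12, 29/12)

B = (-95/12, 29/12)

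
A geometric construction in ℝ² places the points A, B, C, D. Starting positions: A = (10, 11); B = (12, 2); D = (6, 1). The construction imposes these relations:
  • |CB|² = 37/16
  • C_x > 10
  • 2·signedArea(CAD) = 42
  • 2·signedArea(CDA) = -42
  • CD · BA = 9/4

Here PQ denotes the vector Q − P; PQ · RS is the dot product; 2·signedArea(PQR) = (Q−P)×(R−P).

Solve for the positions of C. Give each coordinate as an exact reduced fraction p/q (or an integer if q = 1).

1. C_x = 21/2  [2·signedArea(CAD) = 42 ∩ CD · BA = 9/4]
2. C_y = 7/4  [2·signedArea(CAD) = 42 ∩ CD · BA = 9/4]
   → C = (21/2, 7/4)

C = (21/2, 7/4)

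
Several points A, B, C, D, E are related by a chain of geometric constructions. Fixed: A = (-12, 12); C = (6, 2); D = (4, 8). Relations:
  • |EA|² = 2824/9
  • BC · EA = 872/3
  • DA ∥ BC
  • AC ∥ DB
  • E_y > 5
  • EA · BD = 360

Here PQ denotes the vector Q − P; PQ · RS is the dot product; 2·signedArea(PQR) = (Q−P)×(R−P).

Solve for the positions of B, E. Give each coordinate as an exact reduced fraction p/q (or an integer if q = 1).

B = (22, -2)
E = (14/3, 6)

1. B_x = 22  [DA ∥ BC ∩ AC ∥ DB]
2. B_y = -2  [DA ∥ BC ∩ AC ∥ DB]
   → B = (22, -2)
3. E_x = 14/3  [EA · BD = 360 ∩ BC · EA = 872/3]
4. E_y = 6  [EA · BD = 360 ∩ BC · EA = 872/3]
   → E = (14/3, 6)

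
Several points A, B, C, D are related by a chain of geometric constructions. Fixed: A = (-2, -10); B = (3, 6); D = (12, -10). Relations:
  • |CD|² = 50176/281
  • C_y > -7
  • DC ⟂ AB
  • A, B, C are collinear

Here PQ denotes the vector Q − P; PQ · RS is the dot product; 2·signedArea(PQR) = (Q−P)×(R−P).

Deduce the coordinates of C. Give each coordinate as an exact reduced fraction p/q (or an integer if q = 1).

C = (-212/281, -1690/281)

1. C_x = -212/281  [A, B, C are collinear ∩ DC ⟂ AB]
2. C_y = -1690/281  [A, B, C are collinear ∩ DC ⟂ AB]
   → C = (-212/281, -1690/281)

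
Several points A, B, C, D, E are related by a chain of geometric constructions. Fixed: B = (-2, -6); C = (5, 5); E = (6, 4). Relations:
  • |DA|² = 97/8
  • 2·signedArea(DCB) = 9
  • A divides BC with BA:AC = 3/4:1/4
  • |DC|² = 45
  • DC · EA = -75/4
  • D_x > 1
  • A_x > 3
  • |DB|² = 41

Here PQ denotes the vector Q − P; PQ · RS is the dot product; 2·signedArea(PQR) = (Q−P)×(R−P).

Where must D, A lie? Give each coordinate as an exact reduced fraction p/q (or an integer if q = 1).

1. D_x = 2  [line 11·x + -7·y + -29 = 0 ∩ |DB|² = 41]
2. D_y = -1  [line 11·x + -7·y + -29 = 0 ∩ |DB|² = 41]
   → D = (2, -1)
3. A_x = 13/4  [A divides BC with BA:AC = 3/4:1/4]
4. A_y = 9/4  [A divides BC with BA:AC = 3/4:1/4]
   → A = (13/4, 9/4)

A = (13/4, 9/4)
D = (2, -1)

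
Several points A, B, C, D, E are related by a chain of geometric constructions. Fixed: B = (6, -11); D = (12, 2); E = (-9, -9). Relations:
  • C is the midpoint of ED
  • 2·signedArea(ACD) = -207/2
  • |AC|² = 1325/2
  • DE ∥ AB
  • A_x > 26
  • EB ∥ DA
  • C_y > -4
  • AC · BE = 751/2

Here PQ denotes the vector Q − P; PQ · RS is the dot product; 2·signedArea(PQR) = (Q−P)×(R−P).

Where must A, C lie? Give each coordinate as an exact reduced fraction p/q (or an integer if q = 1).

1. A_x = 27  [DE ∥ AB ∩ EB ∥ DA]
2. A_y = 0  [DE ∥ AB ∩ EB ∥ DA]
   → A = (27, 0)
3. C_x = 3/2  [C is the midpoint of ED]
4. C_y = -7/2  [C is the midpoint of ED]
   → C = (3/2, -7/2)

A = (27, 0)
C = (3/2, -7/2)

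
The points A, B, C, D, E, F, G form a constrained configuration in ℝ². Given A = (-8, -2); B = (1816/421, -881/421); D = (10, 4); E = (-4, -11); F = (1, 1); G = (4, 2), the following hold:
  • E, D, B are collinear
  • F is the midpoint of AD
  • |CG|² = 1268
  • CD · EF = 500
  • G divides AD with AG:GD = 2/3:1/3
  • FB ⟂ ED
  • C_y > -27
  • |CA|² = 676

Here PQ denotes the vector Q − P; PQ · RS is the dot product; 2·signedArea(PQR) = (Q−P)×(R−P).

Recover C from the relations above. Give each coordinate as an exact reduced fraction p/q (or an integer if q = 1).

C = (-18, -26)

1. C_x = -18  [line -5·x + -12·y + -402 = 0 ∩ |CG|² = 1268]
2. C_y = -26  [line -5·x + -12·y + -402 = 0 ∩ |CG|² = 1268]
   → C = (-18, -26)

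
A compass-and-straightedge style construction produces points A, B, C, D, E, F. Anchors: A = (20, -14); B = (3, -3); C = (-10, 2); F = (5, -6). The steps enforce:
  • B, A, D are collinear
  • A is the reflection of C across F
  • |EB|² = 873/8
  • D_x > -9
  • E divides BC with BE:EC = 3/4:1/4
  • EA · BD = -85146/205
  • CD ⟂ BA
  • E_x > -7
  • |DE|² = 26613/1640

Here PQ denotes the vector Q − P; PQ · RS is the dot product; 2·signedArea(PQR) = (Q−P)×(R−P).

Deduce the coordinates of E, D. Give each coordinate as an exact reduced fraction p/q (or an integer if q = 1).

D = (-1731/205, 903/205)
E = (-27/4, 3/4)

1. E_x = -27/4  [E divides BC with BE:EC = 3/4:1/4]
2. E_y = 3/4  [E divides BC with BE:EC = 3/4:1/4]
   → E = (-27/4, 3/4)
3. D_x = -1731/205  [B, A, D are collinear ∩ CD ⟂ BA]
4. D_y = 903/205  [B, A, D are collinear ∩ CD ⟂ BA]
   → D = (-1731/205, 903/205)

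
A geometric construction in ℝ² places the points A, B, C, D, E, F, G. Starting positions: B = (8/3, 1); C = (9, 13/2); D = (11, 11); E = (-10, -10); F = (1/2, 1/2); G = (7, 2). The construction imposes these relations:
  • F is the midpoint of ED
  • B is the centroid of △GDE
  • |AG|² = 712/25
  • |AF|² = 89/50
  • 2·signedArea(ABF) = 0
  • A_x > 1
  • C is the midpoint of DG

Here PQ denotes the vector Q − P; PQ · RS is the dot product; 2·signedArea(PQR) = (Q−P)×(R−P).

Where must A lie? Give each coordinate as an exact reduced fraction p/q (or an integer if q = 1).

A = (9/5, 4/5)

1. A_x = 9/5  [line 1/2·x + -13/6·y + 5/6 = 0 ∩ |AF|² = 89/50]
2. A_y = 4/5  [line 1/2·x + -13/6·y + 5/6 = 0 ∩ |AF|² = 89/50]
   → A = (9/5, 4/5)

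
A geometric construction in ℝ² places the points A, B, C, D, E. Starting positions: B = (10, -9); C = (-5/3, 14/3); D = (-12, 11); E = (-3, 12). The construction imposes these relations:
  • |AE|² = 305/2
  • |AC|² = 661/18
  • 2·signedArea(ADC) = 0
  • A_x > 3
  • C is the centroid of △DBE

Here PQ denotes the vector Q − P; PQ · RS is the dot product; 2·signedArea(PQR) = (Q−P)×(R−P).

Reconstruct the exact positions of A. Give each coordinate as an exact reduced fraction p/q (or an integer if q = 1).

1. A_x = 7/2  [line 19/3·x + 31/3·y + -113/3 = 0 ∩ |AE|² = 305/2]
2. A_y = 3/2  [line 19/3·x + 31/3·y + -113/3 = 0 ∩ |AE|² = 305/2]
   → A = (7/2, 3/2)

A = (7/2, 3/2)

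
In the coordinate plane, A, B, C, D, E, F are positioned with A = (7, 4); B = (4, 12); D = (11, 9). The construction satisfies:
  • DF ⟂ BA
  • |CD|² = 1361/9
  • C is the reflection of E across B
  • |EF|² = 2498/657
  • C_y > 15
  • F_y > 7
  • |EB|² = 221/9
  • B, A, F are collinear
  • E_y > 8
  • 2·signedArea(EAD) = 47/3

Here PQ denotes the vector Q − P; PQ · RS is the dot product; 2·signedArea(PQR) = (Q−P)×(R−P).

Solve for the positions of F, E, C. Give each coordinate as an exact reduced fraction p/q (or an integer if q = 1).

C = (2/3, 47/3)
E = (22/3, 25/3)
F = (427/73, 516/73)

1. F_x = 427/73  [B, A, F are collinear ∩ DF ⟂ BA]
2. F_y = 516/73  [B, A, F are collinear ∩ DF ⟂ BA]
   → F = (427/73, 516/73)
3. E_x = 22/3  [line -5·x + 4·y + 10/3 = 0 ∩ |EF|² = 2498/657]
4. E_y = 25/3  [line -5·x + 4·y + 10/3 = 0 ∩ |EF|² = 2498/657]
   → E = (22/3, 25/3)
5. C_x = 2/3  [C is the reflection of E across B]
6. C_y = 47/3  [C is the reflection of E across B]
   → C = (2/3, 47/3)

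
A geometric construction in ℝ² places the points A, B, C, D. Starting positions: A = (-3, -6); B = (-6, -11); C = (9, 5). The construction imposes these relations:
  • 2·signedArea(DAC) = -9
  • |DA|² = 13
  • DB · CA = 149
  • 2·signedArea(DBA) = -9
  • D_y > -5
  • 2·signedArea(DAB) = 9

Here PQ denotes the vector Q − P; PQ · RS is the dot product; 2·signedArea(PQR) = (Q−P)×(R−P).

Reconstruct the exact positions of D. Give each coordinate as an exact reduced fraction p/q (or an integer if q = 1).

D = (0, -4)

1. D_x = 0  [2·signedArea(DAB) = 9 ∩ 2·signedArea(DAC) = -9]
2. D_y = -4  [2·signedArea(DAB) = 9 ∩ 2·signedArea(DAC) = -9]
   → D = (0, -4)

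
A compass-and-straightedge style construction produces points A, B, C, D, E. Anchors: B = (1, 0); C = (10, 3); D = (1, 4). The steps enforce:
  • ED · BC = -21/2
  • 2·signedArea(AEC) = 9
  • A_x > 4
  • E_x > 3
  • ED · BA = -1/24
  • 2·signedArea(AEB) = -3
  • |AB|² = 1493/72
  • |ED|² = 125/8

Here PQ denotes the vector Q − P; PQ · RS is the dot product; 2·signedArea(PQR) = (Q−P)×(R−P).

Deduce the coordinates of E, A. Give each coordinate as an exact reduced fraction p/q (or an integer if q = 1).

A = (19/4, 31/12)
E = (13/4, 3/4)

1. E_x = 13/4  [line -9·x + -3·y + 63/2 = 0 ∩ |ED|² = 125/8]
2. E_y = 3/4  [line -9·x + -3·y + 63/2 = 0 ∩ |ED|² = 125/8]
   → E = (13/4, 3/4)
3. A_x = 19/4  [ED · BA = -1/24 ∩ 2·signedArea(AEC) = 9]
4. A_y = 31/12  [ED · BA = -1/24 ∩ 2·signedArea(AEC) = 9]
   → A = (19/4, 31/12)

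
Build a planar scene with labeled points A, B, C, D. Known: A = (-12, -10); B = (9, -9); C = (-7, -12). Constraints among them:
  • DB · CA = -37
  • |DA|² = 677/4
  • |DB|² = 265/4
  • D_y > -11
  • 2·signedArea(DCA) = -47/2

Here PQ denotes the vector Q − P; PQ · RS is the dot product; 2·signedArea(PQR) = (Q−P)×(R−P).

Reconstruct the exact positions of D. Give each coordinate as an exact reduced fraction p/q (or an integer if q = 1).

D = (1, -21/2)

1. D_x = 1  [2·signedArea(DCA) = -47/2 ∩ DB · CA = -37]
2. D_y = -21/2  [2·signedArea(DCA) = -47/2 ∩ DB · CA = -37]
   → D = (1, -21/2)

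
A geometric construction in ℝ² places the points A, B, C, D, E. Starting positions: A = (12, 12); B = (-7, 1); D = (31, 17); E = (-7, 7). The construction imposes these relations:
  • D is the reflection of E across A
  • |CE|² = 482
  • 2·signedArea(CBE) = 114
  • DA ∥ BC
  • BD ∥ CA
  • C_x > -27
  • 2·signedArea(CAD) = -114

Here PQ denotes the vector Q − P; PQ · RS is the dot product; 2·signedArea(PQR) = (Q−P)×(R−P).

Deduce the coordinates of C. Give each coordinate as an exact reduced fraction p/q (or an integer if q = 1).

C = (-26, -4)

1. C_x = -26  [BD ∥ CA ∩ DA ∥ BC]
2. C_y = -4  [BD ∥ CA ∩ DA ∥ BC]
   → C = (-26, -4)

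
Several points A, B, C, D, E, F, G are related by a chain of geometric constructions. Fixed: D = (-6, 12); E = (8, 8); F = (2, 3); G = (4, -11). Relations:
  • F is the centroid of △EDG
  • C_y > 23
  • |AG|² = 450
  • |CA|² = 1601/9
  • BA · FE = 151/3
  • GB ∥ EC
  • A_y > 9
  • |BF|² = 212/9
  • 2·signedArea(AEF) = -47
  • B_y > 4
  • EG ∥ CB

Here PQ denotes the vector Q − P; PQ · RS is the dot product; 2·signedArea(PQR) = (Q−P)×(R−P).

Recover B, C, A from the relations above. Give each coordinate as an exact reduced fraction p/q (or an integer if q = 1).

1. A_x = 1  [line 5·x + -6·y + 55 = 0 ∩ |AG|² = 450]
2. A_y = 10  [line 5·x + -6·y + 55 = 0 ∩ |AG|² = 450]
   → A = (1, 10)
3. B_x = -8/3  [line -6·x + -5·y + 17/3 = 0 ∩ |BF|² = 212/9]
4. B_y = 13/3  [line -6·x + -5·y + 17/3 = 0 ∩ |BF|² = 212/9]
   → B = (-8/3, 13/3)
5. C_x = 4/3  [EG ∥ CB ∩ GB ∥ EC]
6. C_y = 70/3  [EG ∥ CB ∩ GB ∥ EC]
   → C = (4/3, 70/3)

A = (1, 10)
B = (-8/3, 13/3)
C = (4/3, 70/3)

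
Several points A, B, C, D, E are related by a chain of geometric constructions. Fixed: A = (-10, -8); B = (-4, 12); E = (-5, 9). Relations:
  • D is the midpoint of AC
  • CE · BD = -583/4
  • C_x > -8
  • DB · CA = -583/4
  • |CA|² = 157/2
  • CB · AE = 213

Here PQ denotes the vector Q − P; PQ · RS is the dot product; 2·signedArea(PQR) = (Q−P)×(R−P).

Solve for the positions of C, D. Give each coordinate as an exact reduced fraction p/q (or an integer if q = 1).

C = (-15/2, 1/2)
D = (-35/4, -15/4)

1. C_x = -15/2  [line -5·x + -17·y + -29 = 0 ∩ |CA|² = 157/2]
2. C_y = 1/2  [line -5·x + -17·y + -29 = 0 ∩ |CA|² = 157/2]
   → C = (-15/2, 1/2)
3. D_x = -35/4  [CE · BD = -583/4 ∩ D is the midpoint of AC]
4. D_y = -15/4  [CE · BD = -583/4 ∩ D is the midpoint of AC]
   → D = (-35/4, -15/4)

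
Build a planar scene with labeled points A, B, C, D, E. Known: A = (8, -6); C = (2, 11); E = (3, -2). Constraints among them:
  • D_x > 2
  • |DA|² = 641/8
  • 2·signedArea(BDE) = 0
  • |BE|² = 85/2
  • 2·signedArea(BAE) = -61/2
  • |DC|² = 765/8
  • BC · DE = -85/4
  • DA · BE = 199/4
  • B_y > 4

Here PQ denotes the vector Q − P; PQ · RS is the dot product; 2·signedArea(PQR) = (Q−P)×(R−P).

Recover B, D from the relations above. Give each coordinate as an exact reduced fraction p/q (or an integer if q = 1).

1. B_x = 5/2  [line -4·x + -5·y + 65/2 = 0 ∩ |BE|² = 85/2]
2. B_y = 9/2  [line -4·x + -5·y + 65/2 = 0 ∩ |BE|² = 85/2]
   → B = (5/2, 9/2)
3. D_x = 11/4  [2·signedArea(BDE) = 0 ∩ DA · BE = 199/4]
4. D_y = 5/4  [2·signedArea(BDE) = 0 ∩ DA · BE = 199/4]
   → D = (11/4, 5/4)

B = (5/2, 9/2)
D = (11/4, 5/4)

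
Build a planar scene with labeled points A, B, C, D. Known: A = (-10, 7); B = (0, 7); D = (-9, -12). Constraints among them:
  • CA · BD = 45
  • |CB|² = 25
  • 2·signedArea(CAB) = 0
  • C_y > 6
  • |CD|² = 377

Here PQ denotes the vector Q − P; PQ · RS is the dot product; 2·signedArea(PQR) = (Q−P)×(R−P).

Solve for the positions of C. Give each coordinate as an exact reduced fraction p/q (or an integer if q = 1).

1. C_x = -5  [2·signedArea(CAB) = 0 ∩ CA · BD = 45]
2. C_y = 7  [2·signedArea(CAB) = 0 ∩ CA · BD = 45]
   → C = (-5, 7)

C = (-5, 7)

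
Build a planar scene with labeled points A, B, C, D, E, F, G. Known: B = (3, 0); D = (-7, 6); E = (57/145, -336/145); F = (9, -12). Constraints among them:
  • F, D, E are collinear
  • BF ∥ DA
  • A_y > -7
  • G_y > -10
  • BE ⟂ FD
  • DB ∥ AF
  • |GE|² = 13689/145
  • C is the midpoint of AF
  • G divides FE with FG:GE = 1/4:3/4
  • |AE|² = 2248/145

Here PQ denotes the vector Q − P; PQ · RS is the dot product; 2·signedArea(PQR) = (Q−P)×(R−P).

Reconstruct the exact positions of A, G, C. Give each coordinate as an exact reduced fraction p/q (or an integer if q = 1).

1. A_x = -1  [DB ∥ AF ∩ BF ∥ DA]
2. A_y = -6  [DB ∥ AF ∩ BF ∥ DA]
   → A = (-1, -6)
3. G_x = 993/145  [G divides FE with FG:GE = 1/4:3/4]
4. G_y = -1389/145  [G divides FE with FG:GE = 1/4:3/4]
   → G = (993/145, -1389/145)
5. C_x = 4  [C is the midpoint of AF]
6. C_y = -9  [C is the midpoint of AF]
   → C = (4, -9)

A = (-1, -6)
C = (4, -9)
G = (993/145, -1389/145)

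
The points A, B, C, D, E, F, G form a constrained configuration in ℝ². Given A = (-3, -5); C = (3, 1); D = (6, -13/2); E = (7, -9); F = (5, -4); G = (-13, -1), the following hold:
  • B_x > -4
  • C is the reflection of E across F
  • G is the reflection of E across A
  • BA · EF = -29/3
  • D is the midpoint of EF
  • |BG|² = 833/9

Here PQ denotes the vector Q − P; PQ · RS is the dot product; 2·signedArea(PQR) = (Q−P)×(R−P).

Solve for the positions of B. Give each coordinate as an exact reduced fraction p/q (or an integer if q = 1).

B = (-11/3, -10/3)

1. B_x = -11/3  [line 2·x + -5·y + -28/3 = 0 ∩ |BG|² = 833/9]
2. B_y = -10/3  [line 2·x + -5·y + -28/3 = 0 ∩ |BG|² = 833/9]
   → B = (-11/3, -10/3)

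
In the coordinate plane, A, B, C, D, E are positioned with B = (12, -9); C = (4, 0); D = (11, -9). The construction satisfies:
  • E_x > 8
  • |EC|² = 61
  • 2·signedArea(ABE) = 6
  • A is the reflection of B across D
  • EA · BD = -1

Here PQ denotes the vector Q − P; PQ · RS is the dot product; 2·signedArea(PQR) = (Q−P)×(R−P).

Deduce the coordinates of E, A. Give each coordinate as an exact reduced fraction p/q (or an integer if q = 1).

1. A_x = 10  [A is the reflection of B across D]
2. A_y = -9  [A is the reflection of B across D]
   → A = (10, -9)
3. E_x = 9  [EA · BD = -1 ∩ 2·signedArea(ABE) = 6]
4. E_y = -6  [EA · BD = -1 ∩ 2·signedArea(ABE) = 6]
   → E = (9, -6)

A = (10, -9)
E = (9, -6)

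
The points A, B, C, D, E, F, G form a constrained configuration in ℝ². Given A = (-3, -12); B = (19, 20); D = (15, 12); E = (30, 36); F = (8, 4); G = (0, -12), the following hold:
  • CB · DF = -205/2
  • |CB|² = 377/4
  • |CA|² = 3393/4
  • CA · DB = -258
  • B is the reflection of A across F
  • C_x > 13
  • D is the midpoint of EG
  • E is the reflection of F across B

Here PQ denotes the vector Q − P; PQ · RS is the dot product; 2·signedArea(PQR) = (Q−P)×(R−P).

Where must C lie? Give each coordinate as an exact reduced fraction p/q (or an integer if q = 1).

C = (27/2, 12)

1. C_x = 27/2  [CA · DB = -258 ∩ CB · DF = -205/2]
2. C_y = 12  [CA · DB = -258 ∩ CB · DF = -205/2]
   → C = (27/2, 12)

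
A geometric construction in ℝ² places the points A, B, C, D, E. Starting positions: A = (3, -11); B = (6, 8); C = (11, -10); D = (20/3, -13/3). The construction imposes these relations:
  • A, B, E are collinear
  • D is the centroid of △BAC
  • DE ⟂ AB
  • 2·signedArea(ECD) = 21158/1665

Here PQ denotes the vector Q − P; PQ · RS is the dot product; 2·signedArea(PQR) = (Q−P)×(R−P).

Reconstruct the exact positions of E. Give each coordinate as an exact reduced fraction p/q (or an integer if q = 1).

1. E_x = 1523/370  [A, B, E are collinear ∩ DE ⟂ AB]
2. E_y = -4363/1110  [A, B, E are collinear ∩ DE ⟂ AB]
   → E = (1523/370, -4363/1110)

E = (1523/370, -4363/1110)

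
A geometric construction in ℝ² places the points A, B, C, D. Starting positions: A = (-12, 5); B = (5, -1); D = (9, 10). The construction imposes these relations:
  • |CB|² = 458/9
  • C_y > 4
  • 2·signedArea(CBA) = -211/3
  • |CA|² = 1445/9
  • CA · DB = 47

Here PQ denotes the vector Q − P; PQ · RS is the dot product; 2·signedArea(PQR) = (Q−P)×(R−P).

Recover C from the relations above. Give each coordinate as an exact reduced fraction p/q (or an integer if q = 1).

1. C_x = 2/3  [2·signedArea(CBA) = -211/3 ∩ CA · DB = 47]
2. C_y = 14/3  [2·signedArea(CBA) = -211/3 ∩ CA · DB = 47]
   → C = (2/3, 14/3)

C = (2/3, 14/3)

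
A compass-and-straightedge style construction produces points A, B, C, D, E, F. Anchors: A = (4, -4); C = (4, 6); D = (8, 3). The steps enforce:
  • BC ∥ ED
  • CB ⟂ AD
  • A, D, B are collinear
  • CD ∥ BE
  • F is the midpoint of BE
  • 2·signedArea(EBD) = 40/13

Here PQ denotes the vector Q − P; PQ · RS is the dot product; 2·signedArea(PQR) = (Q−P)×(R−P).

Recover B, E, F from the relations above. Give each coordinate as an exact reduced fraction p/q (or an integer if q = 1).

1. B_x = 108/13  [A, D, B are collinear ∩ CB ⟂ AD]
2. B_y = 46/13  [A, D, B are collinear ∩ CB ⟂ AD]
   → B = (108/13, 46/13)
3. E_x = 160/13  [BC ∥ ED ∩ CD ∥ BE]
4. E_y = 7/13  [BC ∥ ED ∩ CD ∥ BE]
   → E = (160/13, 7/13)
5. F_x = 134/13  [F is the midpoint of BE]
6. F_y = 53/26  [F is the midpoint of BE]
   → F = (134/13, 53/26)

B = (108/13, 46/13)
E = (160/13, 7/13)
F = (134/13, 53/26)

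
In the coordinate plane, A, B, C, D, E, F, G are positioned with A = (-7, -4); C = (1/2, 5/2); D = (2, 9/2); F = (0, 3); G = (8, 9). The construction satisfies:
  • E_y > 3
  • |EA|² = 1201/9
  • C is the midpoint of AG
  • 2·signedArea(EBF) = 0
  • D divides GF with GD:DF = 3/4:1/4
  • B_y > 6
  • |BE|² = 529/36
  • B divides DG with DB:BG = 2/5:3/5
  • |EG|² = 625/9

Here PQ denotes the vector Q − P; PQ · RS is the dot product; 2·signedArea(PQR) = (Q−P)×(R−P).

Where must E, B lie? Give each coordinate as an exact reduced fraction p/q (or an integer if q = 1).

B = (22/5, 63/10)
E = (4/3, 4)

1. B_x = 22/5  [B divides DG with DB:BG = 2/5:3/5]
2. B_y = 63/10  [B divides DG with DB:BG = 2/5:3/5]
   → B = (22/5, 63/10)
3. E_x = 4/3  [line 33/10·x + -22/5·y + 66/5 = 0 ∩ |EA|² = 1201/9]
4. E_y = 4  [line 33/10·x + -22/5·y + 66/5 = 0 ∩ |EA|² = 1201/9]
   → E = (4/3, 4)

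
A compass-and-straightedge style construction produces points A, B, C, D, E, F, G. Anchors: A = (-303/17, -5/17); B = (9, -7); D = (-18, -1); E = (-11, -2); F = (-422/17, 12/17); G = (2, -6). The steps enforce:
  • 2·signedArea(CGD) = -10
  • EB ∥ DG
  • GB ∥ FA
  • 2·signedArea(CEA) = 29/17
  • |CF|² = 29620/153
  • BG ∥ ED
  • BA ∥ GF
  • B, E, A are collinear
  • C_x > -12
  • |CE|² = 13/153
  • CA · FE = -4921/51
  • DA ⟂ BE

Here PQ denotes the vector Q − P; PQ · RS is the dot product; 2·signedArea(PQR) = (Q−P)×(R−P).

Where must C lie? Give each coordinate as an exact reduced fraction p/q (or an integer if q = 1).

C = (-572/51, -112/51)

1. C_x = -572/51  [2·signedArea(CEA) = 29/17 ∩ CA · FE = -4921/51]
2. C_y = -112/51  [2·signedArea(CEA) = 29/17 ∩ CA · FE = -4921/51]
   → C = (-572/51, -112/51)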